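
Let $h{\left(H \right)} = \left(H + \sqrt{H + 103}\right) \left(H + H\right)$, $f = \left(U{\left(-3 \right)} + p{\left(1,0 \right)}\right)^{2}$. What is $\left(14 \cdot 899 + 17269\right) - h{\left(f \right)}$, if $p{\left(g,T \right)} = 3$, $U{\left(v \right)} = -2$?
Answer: $29853 - 4 \sqrt{26} \approx 29833.0$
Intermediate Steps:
$f = 1$ ($f = \left(-2 + 3\right)^{2} = 1^{2} = 1$)
$h{\left(H \right)} = 2 H \left(H + \sqrt{103 + H}\right)$ ($h{\left(H \right)} = \left(H + \sqrt{103 + H}\right) 2 H = 2 H \left(H + \sqrt{103 + H}\right)$)
$\left(14 \cdot 899 + 17269\right) - h{\left(f \right)} = \left(14 \cdot 899 + 17269\right) - 2 \cdot 1 \left(1 + \sqrt{103 + 1}\right) = \left(12586 + 17269\right) - 2 \cdot 1 \left(1 + \sqrt{104}\right) = 29855 - 2 \cdot 1 \left(1 + 2 \sqrt{26}\right) = 29855 - \left(2 + 4 \sqrt{26}\right) = 29853 - 4 \sqrt{26}$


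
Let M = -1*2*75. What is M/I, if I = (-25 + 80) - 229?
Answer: 25/29 ≈ 0.86207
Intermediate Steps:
I = -174 (I = 55 - 229 = -174)
M = -150 (M = -2*75 = -150)
M/I = -150/(-174) = -150*(-1/174) = 25/29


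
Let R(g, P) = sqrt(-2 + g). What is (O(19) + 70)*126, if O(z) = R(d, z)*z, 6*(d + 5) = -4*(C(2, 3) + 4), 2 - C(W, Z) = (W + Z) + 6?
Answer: 8820 + 798*I*sqrt(33) ≈ 8820.0 + 4584.2*I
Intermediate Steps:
C(W, Z) = -4 - W - Z (C(W, Z) = 2 - ((W + Z) + 6) = 2 - (6 + W + Z) = 2 + (-6 - W - Z) = -4 - W - Z)
d = -5/3 (d = -5 + (-4*((-4 - 1*2 - 1*3) + 4))/6 = -5 + (-4*((-4 - 2 - 3) + 4))/6 = -5 + (-4*(-9 + 4))/6 = -5 + (-4*(-5))/6 = -5 + (1/6)*20 = -5 + 10/3 = -5/3 ≈ -1.6667)
O(z) = I*z*sqrt(33)/3 (O(z) = sqrt(-2 - 5/3)*z = sqrt(-11/3)*z = (I*sqrt(33)/3)*z = I*z*sqrt(33)/3)
(O(19) + 70)*126 = ((1/3)*I*19*sqrt(33) + 70)*126 = (19*I*sqrt(33)/3 + 70)*126 = (70 + 19*I*sqrt(33)/3)*126 = 8820 + 798*I*sqrt(33)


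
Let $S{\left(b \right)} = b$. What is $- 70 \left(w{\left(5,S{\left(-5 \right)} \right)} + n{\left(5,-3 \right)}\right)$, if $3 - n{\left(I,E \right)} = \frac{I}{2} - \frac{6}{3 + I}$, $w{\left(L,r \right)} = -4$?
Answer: $\frac{385}{2} \approx 192.5$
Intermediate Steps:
$n{\left(I,E \right)} = 3 + \frac{6}{3 + I} - \frac{I}{2}$ ($n{\left(I,E \right)} = 3 - \left(\frac{I}{2} - \frac{6}{3 + I}\right) = 3 + \frac{6}{3 + I} - \frac{I}{2}$)
$- 70 \left(w{\left(5,S{\left(-5 \right)} \right)} + n{\left(5,-3 \right)}\right) = - 70 \left(-4 + \frac{30 - 5^{2} + 3 \cdot 5}{2 \left(3 + 5\right)}\right) = - 70 \left(-4 + \frac{30 - 25 + 15}{2 \cdot 8}\right) = - 70 \left(-4 + \frac{1}{2} \cdot \frac{1}{8} \left(30 - 25 + 15\right)\right) = - 70 \left(-4 + \frac{1}{2} \cdot \frac{1}{8} \cdot 20\right) = - 70 \left(-4 + \frac{5}{4}\right) = \left(-70\right) \left(- \frac{11}{4}\right) = \frac{385}{2}$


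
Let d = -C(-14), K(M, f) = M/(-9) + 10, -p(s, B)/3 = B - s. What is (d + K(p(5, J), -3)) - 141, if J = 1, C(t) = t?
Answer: -355/3 ≈ -118.33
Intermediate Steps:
p(s, B) = -3*B + 3*s (p(s, B) = -3*(B - s) = -3*B + 3*s)
K(M, f) = 10 - M/9 (K(M, f) = M*(-⅑) + 10 = -M/9 + 10 = 10 - M/9)
d = 14 (d = -1*(-14) = 14)
(d + K(p(5, J), -3)) - 141 = (14 + (10 - (-3*1 + 3*5)/9)) - 141 = (14 + (10 - (-3 + 15)/9)) - 141 = (14 + (10 - ⅑*12)) - 141 = (14 + (10 - 4/3)) - 141 = (14 + 26/3) - 141 = 68/3 - 141 = -355/3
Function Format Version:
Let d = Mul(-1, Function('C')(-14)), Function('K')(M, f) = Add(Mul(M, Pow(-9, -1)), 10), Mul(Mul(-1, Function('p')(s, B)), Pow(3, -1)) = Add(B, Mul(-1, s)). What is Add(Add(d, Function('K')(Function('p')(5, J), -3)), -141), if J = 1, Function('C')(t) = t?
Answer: Rational(-355, 3) ≈ -118.33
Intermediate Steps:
Function('p')(s, B) = Add(Mul(-3, B), Mul(3, s)) (Function('p')(s, B) = Mul(-3, Add(B, Mul(-1, s))) = Add(Mul(-3, B), Mul(3, s)))
Function('K')(M, f) = Add(10, Mul(Rational(-1, 9), M)) (Function('K')(M, f) = Add(Mul(M, Rational(-1, 9)), 10) = Add(Mul(Rational(-1, 9), M), 10) = Add(10, Mul(Rational(-1, 9), M)))
d = 14 (d = Mul(-1, -14) = 14)
Add(Add(d, Function('K')(Function('p')(5, J), -3)), -141) = Add(Add(14, Add(10, Mul(Rational(-1, 9), Add(Mul(-3, 1), Mul(3, 5))))), -141) = Add(Add(14, Add(10, Mul(Rational(-1, 9), Add(-3, 15)))), -141) = Add(Add(14, Add(10, Mul(Rational(-1, 9), 12))), -141) = Add(Add(14, Add(10, Rational(-4, 3))), -141) = Add(Add(14, Rational(26, 3)), -141) = Add(Rational(68, 3), -141) = Rational(-355, 3)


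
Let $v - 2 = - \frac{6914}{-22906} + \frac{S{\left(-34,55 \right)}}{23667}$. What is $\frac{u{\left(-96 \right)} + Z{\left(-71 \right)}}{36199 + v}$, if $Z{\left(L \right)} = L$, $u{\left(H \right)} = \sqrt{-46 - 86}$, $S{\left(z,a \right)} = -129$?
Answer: $- \frac{6415042907}{3270885487911} + \frac{180705434 i \sqrt{33}}{3270885487911} \approx -0.0019613 + 0.00031737 i$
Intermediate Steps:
$u{\left(H \right)} = 2 i \sqrt{33}$ ($u{\left(H \right)} = \sqrt{-132} = 2 i \sqrt{33}$)
$v = \frac{207485228}{90352717}$ ($v = 2 - \left(- \frac{3457}{11453} + \frac{43}{7889}\right) = 2 - - \frac{26779794}{90352717} = 2 + \left(\frac{3457}{11453} - \frac{43}{7889}\right) = 2 + \frac{26779794}{90352717} = \frac{207485228}{90352717} \approx 2.2964$)
$\frac{u{\left(-96 \right)} + Z{\left(-71 \right)}}{36199 + v} = \frac{2 i \sqrt{33} - 71}{36199 + \frac{207485228}{90352717}} = \frac{-71 + 2 i \sqrt{33}}{\frac{3270885487911}{90352717}} = \left(-71 + 2 i \sqrt{33}\right) \frac{90352717}{3270885487911} = - \frac{6415042907}{3270885487911} + \frac{180705434 i \sqrt{33}}{3270885487911}$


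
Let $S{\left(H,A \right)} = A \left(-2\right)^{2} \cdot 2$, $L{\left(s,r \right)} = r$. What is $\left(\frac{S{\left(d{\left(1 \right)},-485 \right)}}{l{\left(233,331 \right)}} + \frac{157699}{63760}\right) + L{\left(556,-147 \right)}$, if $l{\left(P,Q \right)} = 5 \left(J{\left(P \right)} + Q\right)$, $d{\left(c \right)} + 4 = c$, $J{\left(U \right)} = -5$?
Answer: $- \frac{1526787303}{10392880} \approx -146.91$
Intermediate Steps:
$d{\left(c \right)} = -4 + c$
$S{\left(H,A \right)} = 8 A$ ($S{\left(H,A \right)} = A 4 \cdot 2 = 4 A 2 = 8 A$)
$l{\left(P,Q \right)} = -25 + 5 Q$ ($l{\left(P,Q \right)} = 5 \left(-5 + Q\right) = -25 + 5 Q$)
$\left(\frac{S{\left(d{\left(1 \right)},-485 \right)}}{l{\left(233,331 \right)}} + \frac{157699}{63760}\right) + L{\left(556,-147 \right)} = \left(\frac{8 \left(-485\right)}{-25 + 5 \cdot 331} + \frac{157699}{63760}\right) - 147 = \left(- \frac{3880}{-25 + 1655} + 157699 \cdot \frac{1}{63760}\right) - 147 = \left(- \frac{3880}{1630} + \frac{157699}{63760}\right) - 147 = \left(\left(-3880\right) \frac{1}{1630} + \frac{157699}{63760}\right) - 147 = \left(- \frac{388}{163} + \frac{157699}{63760}\right) - 147 = \frac{966057}{10392880} - 147 = - \frac{1526787303}{10392880}$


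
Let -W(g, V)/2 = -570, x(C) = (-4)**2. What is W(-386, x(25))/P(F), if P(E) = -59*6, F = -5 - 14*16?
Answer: -190/59 ≈ -3.2203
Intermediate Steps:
x(C) = 16
W(g, V) = 1140 (W(g, V) = -2*(-570) = 1140)
F = -229 (F = -5 - 224 = -229)
P(E) = -354
W(-386, x(25))/P(F) = 1140/(-354) = 1140*(-1/354) = -190/59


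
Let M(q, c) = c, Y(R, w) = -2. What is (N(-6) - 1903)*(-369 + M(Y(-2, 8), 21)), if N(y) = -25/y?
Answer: 660794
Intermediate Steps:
(N(-6) - 1903)*(-369 + M(Y(-2, 8), 21)) = (-25/(-6) - 1903)*(-369 + 21) = (-25*(-1/6) - 1903)*(-348) = (25/6 - 1903)*(-348) = -11393/6*(-348) = 660794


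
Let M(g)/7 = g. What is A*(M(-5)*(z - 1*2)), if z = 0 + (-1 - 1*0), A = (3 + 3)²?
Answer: 3780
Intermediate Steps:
M(g) = 7*g
A = 36 (A = 6² = 36)
z = -1 (z = 0 + (-1 + 0) = 0 - 1 = -1)
A*(M(-5)*(z - 1*2)) = 36*((7*(-5))*(-1 - 1*2)) = 36*(-35*(-1 - 2)) = 36*(-35*(-3)) = 36*105 = 3780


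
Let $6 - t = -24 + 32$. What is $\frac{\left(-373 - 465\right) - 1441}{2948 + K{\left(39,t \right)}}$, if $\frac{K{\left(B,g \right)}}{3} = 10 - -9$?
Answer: $- \frac{2279}{3005} \approx -0.7584$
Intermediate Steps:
$t = -2$ ($t = 6 - \left(-24 + 32\right) = 6 - 8 = -2$)
$K{\left(B,g \right)} = 57$ ($K{\left(B,g \right)} = 3 \left(10 - -9\right) = 3 \left(10 + 9\right) = 3 \cdot 19 = 57$)
$\frac{\left(-373 - 465\right) - 1441}{2948 + K{\left(39,t \right)}} = \frac{\left(-373 - 465\right) - 1441}{2948 + 57} = \frac{\left(-373 - 465\right) - 1441}{3005} = \left(-838 - 1441\right) \frac{1}{3005} = \left(-2279\right) \frac{1}{3005} = - \frac{2279}{3005}$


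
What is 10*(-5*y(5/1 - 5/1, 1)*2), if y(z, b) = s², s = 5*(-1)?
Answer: -2500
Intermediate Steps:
s = -5
y(z, b) = 25 (y(z, b) = (-5)² = 25)
10*(-5*y(5/1 - 5/1, 1)*2) = 10*(-5*25*2) = 10*(-125*2) = 10*(-250) = -2500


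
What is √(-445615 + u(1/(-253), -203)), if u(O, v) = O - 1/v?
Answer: I*√1175419573808865/51359 ≈ 667.54*I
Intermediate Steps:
√(-445615 + u(1/(-253), -203)) = √(-445615 + (1/(-253) - 1/(-203))) = √(-445615 + (-1/253 - 1*(-1/203))) = √(-445615 + (-1/253 + 1/203)) = √(-445615 + 50/51359) = √(-22886340735/51359) = I*√1175419573808865/51359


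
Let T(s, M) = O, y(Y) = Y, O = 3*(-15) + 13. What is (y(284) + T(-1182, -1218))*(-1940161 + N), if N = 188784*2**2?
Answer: -298626300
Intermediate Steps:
O = -32 (O = -45 + 13 = -32)
T(s, M) = -32
N = 755136 (N = 188784*4 = 755136)
(y(284) + T(-1182, -1218))*(-1940161 + N) = (284 - 32)*(-1940161 + 755136) = 252*(-1185025) = -298626300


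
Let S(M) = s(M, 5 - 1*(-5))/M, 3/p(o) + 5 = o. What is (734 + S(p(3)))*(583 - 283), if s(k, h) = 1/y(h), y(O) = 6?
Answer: 660500/3 ≈ 2.2017e+5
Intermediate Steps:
s(k, h) = ⅙ (s(k, h) = 1/6 = ⅙)
p(o) = 3/(-5 + o)
S(M) = 1/(6*M)
(734 + S(p(3)))*(583 - 283) = (734 + 1/(6*((3/(-5 + 3)))))*(583 - 283) = (734 + 1/(6*((3/(-2)))))*300 = (734 + 1/(6*((3*(-½)))))*300 = (734 + 1/(6*(-3/2)))*300 = (734 + (⅙)*(-⅔))*300 = (734 - ⅑)*300 = (6605/9)*300 = 660500/3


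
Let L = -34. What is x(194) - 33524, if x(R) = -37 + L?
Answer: -33595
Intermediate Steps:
x(R) = -71 (x(R) = -37 - 34 = -71)
x(194) - 33524 = -71 - 33524 = -33595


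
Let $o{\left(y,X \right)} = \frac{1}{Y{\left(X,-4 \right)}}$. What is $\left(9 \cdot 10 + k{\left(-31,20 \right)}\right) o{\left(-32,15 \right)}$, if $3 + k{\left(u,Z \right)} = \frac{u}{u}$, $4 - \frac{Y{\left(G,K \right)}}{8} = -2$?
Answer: $\frac{11}{6} \approx 1.8333$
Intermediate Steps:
$Y{\left(G,K \right)} = 48$ ($Y{\left(G,K \right)} = 32 - -16 = 32 + 16 = 48$)
$k{\left(u,Z \right)} = -2$ ($k{\left(u,Z \right)} = -3 + \frac{u}{u} = -3 + 1 = -2$)
$o{\left(y,X \right)} = \frac{1}{48}$
$\left(9 \cdot 10 + k{\left(-31,20 \right)}\right) o{\left(-32,15 \right)} = \left(9 \cdot 10 - 2\right) \frac{1}{48} = \left(90 - 2\right) \frac{1}{48} = 88 \cdot \frac{1}{48} = \frac{11}{6}$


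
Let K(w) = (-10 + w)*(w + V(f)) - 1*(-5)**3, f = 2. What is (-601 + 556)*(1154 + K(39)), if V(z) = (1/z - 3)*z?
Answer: -101925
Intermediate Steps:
V(z) = z*(-3 + 1/z) (V(z) = (-3 + 1/z)*z = z*(-3 + 1/z))
K(w) = 125 + (-10 + w)*(-5 + w) (K(w) = (-10 + w)*(w + (1 - 3*2)) - 1*(-5)**3 = (-10 + w)*(w + (1 - 6)) - 1*(-125) = (-10 + w)*(w - 5) + 125 = (-10 + w)*(-5 + w) + 125 = 125 + (-10 + w)*(-5 + w))
(-601 + 556)*(1154 + K(39)) = (-601 + 556)*(1154 + (175 + 39**2 - 15*39)) = -45*(1154 + (175 + 1521 - 585)) = -45*(1154 + 1111) = -45*2265 = -101925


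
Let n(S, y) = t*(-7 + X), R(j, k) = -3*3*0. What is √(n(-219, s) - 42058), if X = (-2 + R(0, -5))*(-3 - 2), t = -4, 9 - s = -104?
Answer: I*√42070 ≈ 205.11*I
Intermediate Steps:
s = 113 (s = 9 - 1*(-104) = 9 + 104 = 113)
R(j, k) = 0 (R(j, k) = -9*0 = 0)
X = 10 (X = (-2 + 0)*(-3 - 2) = -2*(-5) = 10)
n(S, y) = -12 (n(S, y) = -4*(-7 + 10) = -4*3 = -12)
√(n(-219, s) - 42058) = √(-12 - 42058) = √(-42070) = I*√42070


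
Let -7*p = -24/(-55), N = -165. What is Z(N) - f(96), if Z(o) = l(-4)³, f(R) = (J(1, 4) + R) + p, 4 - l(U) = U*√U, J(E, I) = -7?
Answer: -305281/385 - 128*I ≈ -792.94 - 128.0*I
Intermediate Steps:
p = -24/385 (p = -(-24)/(7*(-55)) = -(-24)*(-1)/(7*55) = -⅐*24/55 = -24/385 ≈ -0.062338)
l(U) = 4 - U^(3/2) (l(U) = 4 - U*√U = 4 - U^(3/2))
f(R) = -2719/385 + R (f(R) = (-7 + R) - 24/385 = -2719/385 + R)
Z(o) = (4 + 8*I)³ (Z(o) = (4 - (-4)^(3/2))³ = (4 - (-8)*I)³ = (4 + 8*I)³)
Z(N) - f(96) = (-704 - 128*I) - (-2719/385 + 96) = (-704 - 128*I) - 1*34241/385 = (-704 - 128*I) - 34241/385 = -305281/385 - 128*I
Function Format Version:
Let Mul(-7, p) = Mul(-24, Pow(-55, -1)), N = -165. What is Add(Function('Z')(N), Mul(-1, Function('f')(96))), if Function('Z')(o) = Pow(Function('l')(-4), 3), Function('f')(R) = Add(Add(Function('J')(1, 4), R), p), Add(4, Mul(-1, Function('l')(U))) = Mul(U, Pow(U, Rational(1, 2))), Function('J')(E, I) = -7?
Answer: Add(Rational(-305281, 385), Mul(-128, I)) ≈ Add(-792.94, Mul(-128.00, I))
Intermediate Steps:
p = Rational(-24, 385) (p = Mul(Rational(-1, 7), Mul(-24, Pow(-55, -1))) = Mul(Rational(-1, 7), Mul(-24, Rational(-1, 55))) = Mul(Rational(-1, 7), Rational(24, 55)) = Rational(-24, 385) ≈ -0.062338)
Function('l')(U) = Add(4, Mul(-1, Pow(U, Rational(3, 2)))) (Function('l')(U) = Add(4, Mul(-1, Mul(U, Pow(U, Rational(1, 2))))) = Add(4, Mul(-1, Pow(U, Rational(3, 2)))))
Function('f')(R) = Add(Rational(-2719, 385), R) (Function('f')(R) = Add(Add(-7, R), Rational(-24, 385)) = Add(Rational(-2719, 385), R))
Function('Z')(o) = Pow(Add(4, Mul(8, I)), 3) (Function('Z')(o) = Pow(Add(4, Mul(-1, Pow(-4, Rational(3, 2)))), 3) = Pow(Add(4, Mul(-1, Mul(-8, I))), 3) = Pow(Add(4, Mul(8, I)), 3))
Add(Function('Z')(N), Mul(-1, Function('f')(96))) = Add(Add(-704, Mul(-128, I)), Mul(-1, Add(Rational(-2719, 385), 96))) = Add(Add(-704, Mul(-128, I)), Mul(-1, Rational(34241, 385))) = Add(Add(-704, Mul(-128, I)), Rational(-34241, 385)) = Add(Rational(-305281, 385), Mul(-128, I))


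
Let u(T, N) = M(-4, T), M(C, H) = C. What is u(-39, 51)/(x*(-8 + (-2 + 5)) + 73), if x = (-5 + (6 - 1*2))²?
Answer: -1/17 ≈ -0.058824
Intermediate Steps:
u(T, N) = -4
x = 1 (x = (-5 + (6 - 2))² = (-5 + 4)² = (-1)² = 1)
u(-39, 51)/(x*(-8 + (-2 + 5)) + 73) = -4/(1*(-8 + (-2 + 5)) + 73) = -4/(1*(-8 + 3) + 73) = -4/(1*(-5) + 73) = -4/(-5 + 73) = -4/68 = (1/68)*(-4) = -1/17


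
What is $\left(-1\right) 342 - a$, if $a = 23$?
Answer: $-365$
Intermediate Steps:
$\left(-1\right) 342 - a = \left(-1\right) 342 - 23 = -342 - 23 = -365$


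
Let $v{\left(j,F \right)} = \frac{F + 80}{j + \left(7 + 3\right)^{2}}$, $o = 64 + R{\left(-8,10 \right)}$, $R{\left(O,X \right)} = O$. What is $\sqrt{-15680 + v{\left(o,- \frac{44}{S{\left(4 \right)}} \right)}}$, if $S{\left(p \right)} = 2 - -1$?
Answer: $\frac{7 i \sqrt{486707}}{39} \approx 125.22 i$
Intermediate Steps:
$S{\left(p \right)} = 3$ ($S{\left(p \right)} = 2 + 1 = 3$)
$o = 56$ ($o = 64 - 8 = 56$)
$v{\left(j,F \right)} = \frac{80 + F}{100 + j}$ ($v{\left(j,F \right)} = \frac{80 + F}{j + 10^{2}} = \frac{80 + F}{j + 100} = \frac{80 + F}{100 + j}$)
$\sqrt{-15680 + v{\left(o,- \frac{44}{S{\left(4 \right)}} \right)}} = \sqrt{-15680 + \frac{80 - \frac{44}{3}}{100 + 56}} = \sqrt{-15680 + \frac{80 - \frac{44}{3}}{156}} = \sqrt{-15680 + \frac{1}{156} \cdot \frac{196}{3}} = \sqrt{-15680 + \frac{49}{117}} = \sqrt{- \frac{1834511}{117}} = \frac{7 i \sqrt{486707}}{39}$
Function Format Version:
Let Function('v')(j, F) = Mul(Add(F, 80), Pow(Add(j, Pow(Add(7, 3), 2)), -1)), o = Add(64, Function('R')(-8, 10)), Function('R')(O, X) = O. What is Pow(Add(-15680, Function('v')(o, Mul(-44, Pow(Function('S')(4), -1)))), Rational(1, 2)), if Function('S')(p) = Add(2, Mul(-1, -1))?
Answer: Mul(Rational(7, 39), I, Pow(486707, Rational(1, 2))) ≈ Mul(125.22, I)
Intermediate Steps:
Function('S')(p) = 3 (Function('S')(p) = Add(2, 1) = 3)
o = 56 (o = Add(64, -8) = 56)
Function('v')(j, F) = Mul(Pow(Add(100, j), -1), Add(80, F)) (Function('v')(j, F) = Mul(Add(80, F), Pow(Add(j, Pow(10, 2)), -1)) = Mul(Add(80, F), Pow(Add(j, 100), -1)) = Mul(Add(80, F), Pow(Add(100, j), -1)) = Mul(Pow(Add(100, j), -1), Add(80, F)))
Pow(Add(-15680, Function('v')(o, Mul(-44, Pow(Function('S')(4), -1)))), Rational(1, 2)) = Pow(Add(-15680, Mul(Pow(Add(100, 56), -1), Add(80, Mul(-44, Pow(3, -1))))), Rational(1, 2)) = Pow(Add(-15680, Mul(Pow(156, -1), Add(80, Mul(-44, Rational(1, 3))))), Rational(1, 2)) = Pow(Add(-15680, Mul(Rational(1, 156), Add(80, Rational(-44, 3)))), Rational(1, 2)) = Pow(Add(-15680, Mul(Rational(1, 156), Rational(196, 3))), Rational(1, 2)) = Pow(Add(-15680, Rational(49, 117)), Rational(1, 2)) = Pow(Rational(-1834511, 117), Rational(1, 2)) = Mul(Rational(7, 39), I, Pow(486707, Rational(1, 2)))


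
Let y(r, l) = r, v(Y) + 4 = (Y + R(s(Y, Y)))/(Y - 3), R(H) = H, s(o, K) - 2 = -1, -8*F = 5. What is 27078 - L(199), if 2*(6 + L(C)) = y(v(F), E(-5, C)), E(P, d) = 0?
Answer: 1570991/58 ≈ 27086.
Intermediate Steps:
F = -5/8 (F = -⅛*5 = -5/8 ≈ -0.62500)
s(o, K) = 1 (s(o, K) = 2 - 1 = 1)
v(Y) = -4 + (1 + Y)/(-3 + Y) (v(Y) = -4 + (Y + 1)/(Y - 3) = -4 + (1 + Y)/(-3 + Y))
L(C) = -467/58 (L(C) = -6 + ((13 - 3*(-5/8))/(-3 - 5/8))/2 = -6 + ((13 + 15/8)/(-29/8))/2 = -6 + (-8/29*119/8)/2 = -6 + (½)*(-119/29) = -6 - 119/58 = -467/58)
27078 - L(199) = 27078 - 1*(-467/58) = 27078 + 467/58 = 1570991/58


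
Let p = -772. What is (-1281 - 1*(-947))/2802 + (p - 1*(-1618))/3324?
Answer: 105023/776154 ≈ 0.13531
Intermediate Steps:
(-1281 - 1*(-947))/2802 + (p - 1*(-1618))/3324 = (-1281 - 1*(-947))/2802 + (-772 - 1*(-1618))/3324 = (-1281 + 947)*(1/2802) + (-772 + 1618)*(1/3324) = -334*1/2802 + 846*(1/3324) = -167/1401 + 141/554 = 105023/776154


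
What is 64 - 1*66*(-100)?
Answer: 6664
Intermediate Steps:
64 - 1*66*(-100) = 64 - 66*(-100) = 64 + 6600 = 6664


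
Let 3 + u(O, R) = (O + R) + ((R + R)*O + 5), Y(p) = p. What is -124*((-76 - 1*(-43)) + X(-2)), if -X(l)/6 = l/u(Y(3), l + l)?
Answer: 95604/23 ≈ 4156.7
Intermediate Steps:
u(O, R) = 2 + O + R + 2*O*R (u(O, R) = -3 + ((O + R) + ((R + R)*O + 5)) = -3 + ((O + R) + ((2*R)*O + 5)) = -3 + ((O + R) + (2*O*R + 5)) = -3 + ((O + R) + (5 + 2*O*R)) = -3 + (5 + O + R + 2*O*R) = 2 + O + R + 2*O*R)
X(l) = -6*l/(5 + 14*l) (X(l) = -6*l/(2 + 3 + (l + l) + 2*3*(l + l)) = -6*l/(2 + 3 + 2*l + 2*3*(2*l)) = -6*l/(2 + 3 + 2*l + 12*l) = -6*l/(5 + 14*l))
-124*((-76 - 1*(-43)) + X(-2)) = -124*((-76 - 1*(-43)) - 6*(-2)/(5 + 14*(-2))) = -124*((-76 + 43) - 6*(-2)/(5 - 28)) = -124*(-33 - 6*(-2)/(-23)) = -124*(-33 - 6*(-2)*(-1/23)) = -124*(-33 - 12/23) = -124*(-771/23) = 95604/23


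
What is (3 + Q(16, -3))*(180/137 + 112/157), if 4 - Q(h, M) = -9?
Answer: 697664/21509 ≈ 32.436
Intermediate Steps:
Q(h, M) = 13 (Q(h, M) = 4 - 1*(-9) = 4 + 9 = 13)
(3 + Q(16, -3))*(180/137 + 112/157) = (3 + 13)*(180/137 + 112/157) = 16*(180*(1/137) + 112*(1/157)) = 16*(180/137 + 112/157) = 16*(43604/21509) = 697664/21509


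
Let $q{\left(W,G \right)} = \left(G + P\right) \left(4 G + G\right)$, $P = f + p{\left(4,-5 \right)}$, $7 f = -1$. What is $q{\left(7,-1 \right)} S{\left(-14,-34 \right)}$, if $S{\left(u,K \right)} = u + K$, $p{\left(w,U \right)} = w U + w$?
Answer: $- \frac{28800}{7} \approx -4114.3$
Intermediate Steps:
$p{\left(w,U \right)} = w + U w$ ($p{\left(w,U \right)} = U w + w = w + U w$)
$f = - \frac{1}{7}$ ($f = \frac{1}{7} \left(-1\right) = - \frac{1}{7} \approx -0.14286$)
$P = - \frac{113}{7}$ ($P = - \frac{1}{7} + 4 \left(1 - 5\right) = - \frac{1}{7} + 4 \left(-4\right) = - \frac{1}{7} - 16 = - \frac{113}{7} \approx -16.143$)
$q{\left(W,G \right)} = 5 G \left(- \frac{113}{7} + G\right)$ ($q{\left(W,G \right)} = \left(G - \frac{113}{7}\right) \left(4 G + G\right) = \left(- \frac{113}{7} + G\right) 5 G = 5 G \left(- \frac{113}{7} + G\right)$)
$S{\left(u,K \right)} = K + u$
$q{\left(7,-1 \right)} S{\left(-14,-34 \right)} = \frac{5}{7} \left(-1\right) \left(-113 + 7 \left(-1\right)\right) \left(-34 - 14\right) = \frac{5}{7} \left(-1\right) \left(-113 - 7\right) \left(-48\right) = \frac{5}{7} \left(-1\right) \left(-120\right) \left(-48\right) = \frac{600}{7} \left(-48\right) = - \frac{28800}{7}$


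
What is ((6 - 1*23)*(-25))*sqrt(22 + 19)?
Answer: 425*sqrt(41) ≈ 2721.3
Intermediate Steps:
((6 - 1*23)*(-25))*sqrt(22 + 19) = ((6 - 23)*(-25))*sqrt(41) = (-17*(-25))*sqrt(41) = 425*sqrt(41)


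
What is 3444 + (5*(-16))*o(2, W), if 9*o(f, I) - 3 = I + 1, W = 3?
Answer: 30436/9 ≈ 3381.8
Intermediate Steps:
o(f, I) = 4/9 + I/9 (o(f, I) = ⅓ + (I + 1)/9 = ⅓ + (1 + I)/9 = ⅓ + (⅑ + I/9) = 4/9 + I/9)
3444 + (5*(-16))*o(2, W) = 3444 + (5*(-16))*(4/9 + (⅑)*3) = 3444 - 80*(4/9 + ⅓) = 3444 - 80*7/9 = 3444 - 560/9 = 30436/9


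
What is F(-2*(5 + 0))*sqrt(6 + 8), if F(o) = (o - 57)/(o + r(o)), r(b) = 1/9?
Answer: 603*sqrt(14)/89 ≈ 25.351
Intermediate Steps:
r(b) = 1/9
F(o) = (-57 + o)/(1/9 + o) (F(o) = (o - 57)/(o + 1/9) = (-57 + o)/(1/9 + o))
F(-2*(5 + 0))*sqrt(6 + 8) = (9*(-57 - 2*(5 + 0))/(1 + 9*(-2*(5 + 0))))*sqrt(6 + 8) = (9*(-57 - 2*5)/(1 + 9*(-2*5)))*sqrt(14) = (9*(-57 - 10)/(1 + 9*(-10)))*sqrt(14) = (9*(-67)/(1 - 90))*sqrt(14) = (9*(-67)/(-89))*sqrt(14) = (9*(-1/89)*(-67))*sqrt(14) = 603*sqrt(14)/89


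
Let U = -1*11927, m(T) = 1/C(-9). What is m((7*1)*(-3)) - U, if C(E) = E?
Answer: 107342/9 ≈ 11927.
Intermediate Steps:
m(T) = -⅑ (m(T) = 1/(-9) = -⅑)
U = -11927
m((7*1)*(-3)) - U = -⅑ - 1*(-11927) = -⅑ + 11927 = 107342/9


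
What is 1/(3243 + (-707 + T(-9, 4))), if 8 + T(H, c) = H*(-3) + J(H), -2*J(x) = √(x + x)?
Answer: 5110/13056059 + 3*I*√2/13056059 ≈ 0.00039139 + 3.2496e-7*I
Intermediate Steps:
J(x) = -√2*√x/2 (J(x) = -√(x + x)/2 = -√2*√x/2)
T(H, c) = -8 - 3*H - √2*√H/2 (T(H, c) = -8 + (H*(-3) - √2*√H/2) = -8 + (-3*H - √2*√H/2) = -8 - 3*H - √2*√H/2)
1/(3243 + (-707 + T(-9, 4))) = 1/(3243 + (-707 + (-8 - 3*(-9) - √2*√(-9)/2))) = 1/(3243 + (-707 + (-8 + 27 - √2*3*I/2))) = 1/(3243 + (-707 + (-8 + 27 - 3*I*√2/2))) = 1/(3243 + (-707 + (19 - 3*I*√2/2))) = 1/(3243 + (-688 - 3*I*√2/2)) = 1/(2555 - 3*I*√2/2)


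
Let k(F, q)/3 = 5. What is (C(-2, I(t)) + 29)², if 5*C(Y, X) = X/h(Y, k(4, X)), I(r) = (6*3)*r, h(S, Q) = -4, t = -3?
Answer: 100489/100 ≈ 1004.9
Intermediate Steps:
k(F, q) = 15 (k(F, q) = 3*5 = 15)
I(r) = 18*r
C(Y, X) = -X/20 (C(Y, X) = (X/(-4))/5 = (X*(-¼))/5 = (-X/4)/5 = -X/20)
(C(-2, I(t)) + 29)² = (-9*(-3)/10 + 29)² = (-1/20*(-54) + 29)² = (27/10 + 29)² = (317/10)² = 100489/100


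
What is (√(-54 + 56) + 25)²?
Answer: (25 + √2)² ≈ 697.71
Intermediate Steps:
(√(-54 + 56) + 25)² = (√2 + 25)² = (25 + √2)²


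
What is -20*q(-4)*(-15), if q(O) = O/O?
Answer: 300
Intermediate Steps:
q(O) = 1
-20*q(-4)*(-15) = -20*1*(-15) = -20*(-15) = 300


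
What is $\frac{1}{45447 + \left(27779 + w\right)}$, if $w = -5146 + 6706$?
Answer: $\frac{1}{74786} \approx 1.3371 \cdot 10^{-5}$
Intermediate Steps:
$w = 1560$
$\frac{1}{45447 + \left(27779 + w\right)} = \frac{1}{45447 + \left(27779 + 1560\right)} = \frac{1}{45447 + 29339} = \frac{1}{74786}$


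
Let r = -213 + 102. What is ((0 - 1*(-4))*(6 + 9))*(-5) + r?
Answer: -411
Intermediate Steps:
r = -111
((0 - 1*(-4))*(6 + 9))*(-5) + r = ((0 - 1*(-4))*(6 + 9))*(-5) - 111 = ((0 + 4)*15)*(-5) - 111 = (4*15)*(-5) - 111 = 60*(-5) - 111 = -300 - 111 = -411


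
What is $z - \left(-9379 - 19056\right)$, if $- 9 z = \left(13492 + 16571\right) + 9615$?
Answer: $\frac{72079}{3} \approx 24026.0$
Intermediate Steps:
$z = - \frac{13226}{3}$ ($z = - \frac{\left(13492 + 16571\right) + 9615}{9} = - \frac{30063 + 9615}{9} = \left(- \frac{1}{9}\right) 39678 = - \frac{13226}{3} \approx -4408.7$)
$z - \left(-9379 - 19056\right) = - \frac{13226}{3} - \left(-9379 - 19056\right) = - \frac{13226}{3} - -28435 = - \frac{13226}{3} + 28435 = \frac{72079}{3}$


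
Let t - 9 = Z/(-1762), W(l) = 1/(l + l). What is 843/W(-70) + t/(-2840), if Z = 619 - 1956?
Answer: -118116307759/1000816 ≈ -1.1802e+5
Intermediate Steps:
W(l) = 1/(2*l)
Z = -1337
t = 17195/1762 (t = 9 - 1337/(-1762) = 9 - 1337*(-1/1762) = 9 + 1337/1762 = 17195/1762 ≈ 9.7588)
843/W(-70) + t/(-2840) = 843/(((½)/(-70))) + (17195/1762)/(-2840) = 843/(((½)*(-1/70))) + (17195/1762)*(-1/2840) = 843/(-1/140) - 3439/1000816 = 843*(-140) - 3439/1000816 = -118020 - 3439/1000816 = -118116307759/1000816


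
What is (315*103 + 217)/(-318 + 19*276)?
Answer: 16331/2463 ≈ 6.6305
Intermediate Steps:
(315*103 + 217)/(-318 + 19*276) = (32445 + 217)/(-318 + 5244) = 32662/4926 = 32662*(1/4926) = 16331/2463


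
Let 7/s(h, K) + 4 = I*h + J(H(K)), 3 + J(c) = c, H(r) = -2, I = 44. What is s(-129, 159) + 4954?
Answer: 28163483/5685 ≈ 4954.0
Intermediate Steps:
J(c) = -3 + c
s(h, K) = 7/(-9 + 44*h) (s(h, K) = 7/(-4 + (44*h + (-3 - 2))) = 7/(-4 + (44*h - 5)) = 7/(-4 + (-5 + 44*h)) = 7/(-9 + 44*h))
s(-129, 159) + 4954 = 7/(-9 + 44*(-129)) + 4954 = 7/(-9 - 5676) + 4954 = 7/(-5685) + 4954 = 7*(-1/5685) + 4954 = -7/5685 + 4954 = 28163483/5685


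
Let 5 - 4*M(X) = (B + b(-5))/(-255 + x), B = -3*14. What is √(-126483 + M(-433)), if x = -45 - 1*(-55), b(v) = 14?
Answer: I*√619760715/70 ≈ 355.64*I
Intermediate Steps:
B = -42
x = 10 (x = -45 + 55 = 10)
M(X) = 171/140 (M(X) = 5/4 - (-42 + 14)/(4*(-255 + 10)) = 5/4 - (-7)/(-245) = 5/4 - (-7)*(-1)/245 = 5/4 - ¼*4/35 = 5/4 - 1/35 = 171/140)
√(-126483 + M(-433)) = √(-126483 + 171/140) = √(-17707449/140) = I*√619760715/70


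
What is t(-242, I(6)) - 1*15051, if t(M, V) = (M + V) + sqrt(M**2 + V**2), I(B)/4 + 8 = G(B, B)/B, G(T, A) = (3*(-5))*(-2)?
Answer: -15305 + 2*sqrt(14677) ≈ -15063.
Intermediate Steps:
G(T, A) = 30 (G(T, A) = -15*(-2) = 30)
I(B) = -32 + 120/B (I(B) = -32 + 4*(30/B) = -32 + 120/B)
t(M, V) = M + V + sqrt(M**2 + V**2)
t(-242, I(6)) - 1*15051 = (-242 + (-32 + 120/6) + sqrt((-242)**2 + (-32 + 120/6)**2)) - 1*15051 = (-242 + (-32 + 120*(1/6)) + sqrt(58564 + (-32 + 120*(1/6))**2)) - 15051 = (-242 + (-32 + 20) + sqrt(58564 + (-32 + 20)**2)) - 15051 = (-242 - 12 + sqrt(58564 + (-12)**2)) - 15051 = (-242 - 12 + sqrt(58564 + 144)) - 15051 = (-242 - 12 + sqrt(58708)) - 15051 = (-242 - 12 + 2*sqrt(14677)) - 15051 = (-254 + 2*sqrt(14677)) - 15051 = -15305 + 2*sqrt(14677)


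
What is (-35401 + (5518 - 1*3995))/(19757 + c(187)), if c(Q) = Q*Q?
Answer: -13/21 ≈ -0.61905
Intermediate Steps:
c(Q) = Q²
(-35401 + (5518 - 1*3995))/(19757 + c(187)) = (-35401 + (5518 - 1*3995))/(19757 + 187²) = (-35401 + (5518 - 3995))/(19757 + 34969) = (-35401 + 1523)/54726 = -33878*1/54726 = -13/21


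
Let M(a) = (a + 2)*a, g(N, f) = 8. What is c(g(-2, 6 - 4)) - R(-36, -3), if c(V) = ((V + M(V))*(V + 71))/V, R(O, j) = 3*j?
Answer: 878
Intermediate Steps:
M(a) = a*(2 + a) (M(a) = (2 + a)*a = a*(2 + a))
c(V) = (71 + V)*(V + V*(2 + V))/V (c(V) = ((V + V*(2 + V))*(V + 71))/V = ((V + V*(2 + V))*(71 + V))/V = ((71 + V)*(V + V*(2 + V)))/V = (71 + V)*(V + V*(2 + V))/V)
c(g(-2, 6 - 4)) - R(-36, -3) = (213 + 8² + 74*8) - 3*(-3) = (213 + 64 + 592) - 1*(-9) = 869 + 9 = 878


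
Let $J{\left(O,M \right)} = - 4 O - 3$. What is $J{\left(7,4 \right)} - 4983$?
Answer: $-5014$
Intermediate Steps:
$J{\left(O,M \right)} = -3 - 4 O$
$J{\left(7,4 \right)} - 4983 = \left(-3 - 28\right) - 4983 = -31 - 4983 = -5014$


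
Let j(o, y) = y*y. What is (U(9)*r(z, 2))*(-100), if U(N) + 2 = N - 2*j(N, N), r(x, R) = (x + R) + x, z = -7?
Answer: -186000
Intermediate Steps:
r(x, R) = R + 2*x (r(x, R) = (R + x) + x = R + 2*x)
j(o, y) = y²
U(N) = -2 + N - 2*N² (U(N) = -2 + (N - 2*N²) = -2 + N - 2*N²)
(U(9)*r(z, 2))*(-100) = ((-2 + 9 - 2*9²)*(2 + 2*(-7)))*(-100) = ((-2 + 9 - 2*81)*(2 - 14))*(-100) = ((-2 + 9 - 162)*(-12))*(-100) = -155*(-12)*(-100) = 1860*(-100) = -186000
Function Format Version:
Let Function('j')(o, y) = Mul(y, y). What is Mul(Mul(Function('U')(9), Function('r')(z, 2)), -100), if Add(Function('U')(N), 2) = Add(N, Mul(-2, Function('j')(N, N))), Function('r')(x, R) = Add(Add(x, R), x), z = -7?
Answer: -186000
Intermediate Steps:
Function('r')(x, R) = Add(R, Mul(2, x)) (Function('r')(x, R) = Add(Add(R, x), x) = Add(R, Mul(2, x)))
Function('j')(o, y) = Pow(y, 2)
Function('U')(N) = Add(-2, N, Mul(-2, Pow(N, 2))) (Function('U')(N) = Add(-2, Add(N, Mul(-2, Pow(N, 2)))) = Add(-2, N, Mul(-2, Pow(N, 2))))
Mul(Mul(Function('U')(9), Function('r')(z, 2)), -100) = Mul(Mul(Add(-2, 9, Mul(-2, Pow(9, 2))), Add(2, Mul(2, -7))), -100) = Mul(Mul(Add(-2, 9, Mul(-2, 81)), Add(2, -14)), -100) = Mul(Mul(Add(-2, 9, -162), -12), -100) = Mul(Mul(-155, -12), -100) = Mul(1860, -100) = -186000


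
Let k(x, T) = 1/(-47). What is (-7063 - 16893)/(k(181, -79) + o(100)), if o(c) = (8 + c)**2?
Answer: -1125932/548207 ≈ -2.0538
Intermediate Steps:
k(x, T) = -1/47
(-7063 - 16893)/(k(181, -79) + o(100)) = (-7063 - 16893)/(-1/47 + (8 + 100)**2) = -23956/(-1/47 + 108**2) = -23956/(-1/47 + 11664) = -23956/548207/47 = -23956*47/548207 = -1125932/548207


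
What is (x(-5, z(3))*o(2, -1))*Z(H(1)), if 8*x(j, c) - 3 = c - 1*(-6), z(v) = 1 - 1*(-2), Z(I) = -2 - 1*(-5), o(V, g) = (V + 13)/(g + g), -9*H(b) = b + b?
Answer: -135/4 ≈ -33.750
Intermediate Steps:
H(b) = -2*b/9 (H(b) = -(b + b)/9 = -2*b/9)
o(V, g) = (13 + V)/(2*g) (o(V, g) = (13 + V)/((2*g)) = (13 + V)*(1/(2*g)) = (13 + V)/(2*g))
Z(I) = 3 (Z(I) = -2 + 5 = 3)
z(v) = 3 (z(v) = 1 + 2 = 3)
x(j, c) = 9/8 + c/8 (x(j, c) = 3/8 + (c - 1*(-6))/8 = 3/8 + (c + 6)/8 = 3/8 + (6 + c)/8 = 3/8 + (¾ + c/8) = 9/8 + c/8)
(x(-5, z(3))*o(2, -1))*Z(H(1)) = ((9/8 + (⅛)*3)*((½)*(13 + 2)/(-1)))*3 = ((9/8 + 3/8)*((½)*(-1)*15))*3 = ((3/2)*(-15/2))*3 = -45/4*3 = -135/4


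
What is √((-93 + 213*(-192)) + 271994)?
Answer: √231005 ≈ 480.63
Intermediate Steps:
√((-93 + 213*(-192)) + 271994) = √((-93 - 40896) + 271994) = √(-40989 + 271994) = √231005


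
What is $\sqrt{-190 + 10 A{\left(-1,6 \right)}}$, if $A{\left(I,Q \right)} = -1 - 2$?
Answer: $2 i \sqrt{55} \approx 14.832 i$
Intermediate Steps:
$A{\left(I,Q \right)} = -3$ ($A{\left(I,Q \right)} = -1 - 2 = -3$)
$\sqrt{-190 + 10 A{\left(-1,6 \right)}} = \sqrt{-190 + 10 \left(-3\right)} = \sqrt{-190 - 30} = \sqrt{-220} = 2 i \sqrt{55}$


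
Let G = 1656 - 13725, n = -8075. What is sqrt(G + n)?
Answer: 4*I*sqrt(1259) ≈ 141.93*I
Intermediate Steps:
G = -12069
sqrt(G + n) = sqrt(-12069 - 8075) = sqrt(-20144) = 4*I*sqrt(1259)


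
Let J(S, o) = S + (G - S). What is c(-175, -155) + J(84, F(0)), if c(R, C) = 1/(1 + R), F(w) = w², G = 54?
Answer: 9395/174 ≈ 53.994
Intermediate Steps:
J(S, o) = 54 (J(S, o) = S + (54 - S) = 54)
c(-175, -155) + J(84, F(0)) = 1/(1 - 175) + 54 = 1/(-174) + 54 = -1/174 + 54 = 9395/174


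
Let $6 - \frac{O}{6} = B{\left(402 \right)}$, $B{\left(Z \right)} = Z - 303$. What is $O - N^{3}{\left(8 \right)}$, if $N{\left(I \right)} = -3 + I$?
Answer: $-683$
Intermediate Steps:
$B{\left(Z \right)} = -303 + Z$
$O = -558$ ($O = 36 - 6 \left(-303 + 402\right) = 36 - 594 = -558$)
$O - N^{3}{\left(8 \right)} = -558 - \left(-3 + 8\right)^{3} = -558 - 5^{3} = -558 - 125 = -683$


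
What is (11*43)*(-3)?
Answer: -1419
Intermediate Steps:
(11*43)*(-3) = 473*(-3) = -1419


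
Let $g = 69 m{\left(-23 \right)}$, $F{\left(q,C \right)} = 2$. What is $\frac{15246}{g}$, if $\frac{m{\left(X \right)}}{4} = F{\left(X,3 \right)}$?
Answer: $\frac{2541}{92} \approx 27.62$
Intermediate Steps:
$m{\left(X \right)} = 8$ ($m{\left(X \right)} = 4 \cdot 2 = 8$)
$g = 552$ ($g = 69 \cdot 8 = 552$)
$\frac{15246}{g} = \frac{15246}{552} = 15246 \cdot \frac{1}{552} = \frac{2541}{92}$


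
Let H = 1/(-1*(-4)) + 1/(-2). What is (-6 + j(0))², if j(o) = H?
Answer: 625/16 ≈ 39.063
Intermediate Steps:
H = -¼ (H = -1*(-¼) + 1*(-½) = ¼ - ½ = -¼ ≈ -0.25000)
j(o) = -¼
(-6 + j(0))² = (-6 - ¼)² = (-25/4)² = 625/16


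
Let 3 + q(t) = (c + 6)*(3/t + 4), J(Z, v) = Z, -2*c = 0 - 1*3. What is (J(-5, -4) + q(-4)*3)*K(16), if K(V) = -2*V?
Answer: -1892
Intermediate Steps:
c = 3/2 (c = -(0 - 1*3)/2 = -(0 - 3)/2 = -½*(-3) = 3/2 ≈ 1.5000)
q(t) = 27 + 45/(2*t) (q(t) = -3 + (3/2 + 6)*(3/t + 4) = -3 + 15*(4 + 3/t)/2 = -3 + (30 + 45/(2*t)) = 27 + 45/(2*t))
(J(-5, -4) + q(-4)*3)*K(16) = (-5 + (27 + (45/2)/(-4))*3)*(-2*16) = (-5 + (27 + (45/2)*(-¼))*3)*(-32) = (-5 + (27 - 45/8)*3)*(-32) = (-5 + (171/8)*3)*(-32) = (-5 + 513/8)*(-32) = (473/8)*(-32) = -1892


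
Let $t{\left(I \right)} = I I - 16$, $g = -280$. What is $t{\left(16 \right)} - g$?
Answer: $520$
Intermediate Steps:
$t{\left(I \right)} = -16 + I^{2}$ ($t{\left(I \right)} = I^{2} - 16 = -16 + I^{2}$)
$t{\left(16 \right)} - g = \left(-16 + 16^{2}\right) - -280 = \left(-16 + 256\right) + 280 = 240 + 280 = 520$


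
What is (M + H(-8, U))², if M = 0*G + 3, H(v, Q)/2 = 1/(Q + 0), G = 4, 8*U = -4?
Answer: 1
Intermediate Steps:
U = -½ (U = (⅛)*(-4) = -½ ≈ -0.50000)
H(v, Q) = 2/Q (H(v, Q) = 2/(Q + 0) = 2/Q)
M = 3 (M = 0*4 + 3 = 0 + 3 = 3)
(M + H(-8, U))² = (3 + 2/(-½))² = (3 + 2*(-2))² = (3 - 4)² = (-1)² = 1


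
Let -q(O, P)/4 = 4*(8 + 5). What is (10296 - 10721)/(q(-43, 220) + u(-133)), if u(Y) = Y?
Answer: 425/341 ≈ 1.2463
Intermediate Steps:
q(O, P) = -208 (q(O, P) = -16*(8 + 5) = -16*13 = -4*52 = -208)
(10296 - 10721)/(q(-43, 220) + u(-133)) = (10296 - 10721)/(-208 - 133) = -425/(-341) = -425*(-1/341) = 425/341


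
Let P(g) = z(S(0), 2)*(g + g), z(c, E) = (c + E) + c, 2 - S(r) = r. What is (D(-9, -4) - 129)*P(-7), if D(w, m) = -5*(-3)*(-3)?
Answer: 14616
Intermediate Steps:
S(r) = 2 - r
D(w, m) = -45 (D(w, m) = 15*(-3) = -45)
z(c, E) = E + 2*c (z(c, E) = (E + c) + c = E + 2*c)
P(g) = 12*g (P(g) = (2 + 2*(2 - 1*0))*(g + g) = (2 + 2*(2 + 0))*(2*g) = (2 + 2*2)*(2*g) = (2 + 4)*(2*g) = 6*(2*g) = 12*g)
(D(-9, -4) - 129)*P(-7) = (-45 - 129)*(12*(-7)) = -174*(-84) = 14616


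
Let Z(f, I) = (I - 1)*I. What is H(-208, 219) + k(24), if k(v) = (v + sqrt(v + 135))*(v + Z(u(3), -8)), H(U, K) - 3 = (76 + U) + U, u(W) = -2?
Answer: 1967 + 96*sqrt(159) ≈ 3177.5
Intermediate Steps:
Z(f, I) = I*(-1 + I) (Z(f, I) = (-1 + I)*I = I*(-1 + I))
H(U, K) = 79 + 2*U (H(U, K) = 3 + ((76 + U) + U) = 3 + (76 + 2*U) = 79 + 2*U)
k(v) = (72 + v)*(v + sqrt(135 + v)) (k(v) = (v + sqrt(v + 135))*(v - 8*(-1 - 8)) = (v + sqrt(135 + v))*(v - 8*(-9)) = (v + sqrt(135 + v))*(v + 72) = (v + sqrt(135 + v))*(72 + v) = (72 + v)*(v + sqrt(135 + v)))
H(-208, 219) + k(24) = (79 + 2*(-208)) + (24**2 + 72*24 + 72*sqrt(135 + 24) + 24*sqrt(135 + 24)) = (79 - 416) + (576 + 1728 + 72*sqrt(159) + 24*sqrt(159)) = -337 + (2304 + 96*sqrt(159)) = 1967 + 96*sqrt(159)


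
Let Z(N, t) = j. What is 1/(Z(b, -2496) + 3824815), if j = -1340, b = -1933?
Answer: 1/3823475 ≈ 2.6154e-7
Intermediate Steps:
Z(N, t) = -1340
1/(Z(b, -2496) + 3824815) = 1/(-1340 + 3824815) = 1/3823475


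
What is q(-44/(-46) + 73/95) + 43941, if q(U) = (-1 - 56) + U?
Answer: 95890309/2185 ≈ 43886.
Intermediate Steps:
q(U) = -57 + U
q(-44/(-46) + 73/95) + 43941 = (-57 + (-44/(-46) + 73/95)) + 43941 = (-57 + (-44*(-1/46) + 73*(1/95))) + 43941 = (-57 + (22/23 + 73/95)) + 43941 = (-57 + 3769/2185) + 43941 = -120776/2185 + 43941 = 95890309/2185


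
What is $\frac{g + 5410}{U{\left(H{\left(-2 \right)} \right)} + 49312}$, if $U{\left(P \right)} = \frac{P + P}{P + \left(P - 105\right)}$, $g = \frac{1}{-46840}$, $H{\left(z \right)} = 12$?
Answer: $\frac{6841918773}{62363525440} \approx 0.10971$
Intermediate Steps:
$g = - \frac{1}{46840} \approx -2.1349 \cdot 10^{-5}$
$U{\left(P \right)} = \frac{2 P}{-105 + 2 P}$ ($U{\left(P \right)} = \frac{2 P}{P + \left(-105 + P\right)} = \frac{2 P}{-105 + 2 P}$)
$\frac{g + 5410}{U{\left(H{\left(-2 \right)} \right)} + 49312} = \frac{- \frac{1}{46840} + 5410}{2 \cdot 12 \frac{1}{-105 + 2 \cdot 12} + 49312} = \frac{253404399}{46840 \left(2 \cdot 12 \frac{1}{-105 + 24} + 49312\right)} = \frac{253404399}{46840 \left(2 \cdot 12 \frac{1}{-81} + 49312\right)} = \frac{253404399}{46840 \left(2 \cdot 12 \left(- \frac{1}{81}\right) + 49312\right)} = \frac{253404399}{46840 \left(- \frac{8}{27} + 49312\right)} = \frac{253404399}{46840 \cdot \frac{1331416}{27}} = \frac{253404399}{46840} \cdot \frac{27}{1331416} = \frac{6841918773}{62363525440}$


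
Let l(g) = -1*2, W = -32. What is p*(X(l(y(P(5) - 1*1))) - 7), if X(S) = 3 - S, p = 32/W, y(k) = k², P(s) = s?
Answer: 2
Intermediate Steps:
p = -1 (p = 32/(-32) = 32*(-1/32) = -1)
l(g) = -2
p*(X(l(y(P(5) - 1*1))) - 7) = -((3 - 1*(-2)) - 7) = -((3 + 2) - 7) = -(5 - 7) = -1*(-2) = 2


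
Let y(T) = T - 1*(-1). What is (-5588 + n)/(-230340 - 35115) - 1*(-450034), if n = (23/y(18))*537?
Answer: 2269811827751/5043645 ≈ 4.5003e+5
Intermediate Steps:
y(T) = 1 + T (y(T) = T + 1 = 1 + T)
n = 12351/19 (n = (23/(1 + 18))*537 = (23/19)*537 = 12351/19 ≈ 650.05)
(-5588 + n)/(-230340 - 35115) - 1*(-450034) = (-5588 + 12351/19)/(-230340 - 35115) - 1*(-450034) = -93821/19/(-265455) + 450034 = -93821/19*(-1/265455) + 450034 = 93821/5043645 + 450034 = 2269811827751/5043645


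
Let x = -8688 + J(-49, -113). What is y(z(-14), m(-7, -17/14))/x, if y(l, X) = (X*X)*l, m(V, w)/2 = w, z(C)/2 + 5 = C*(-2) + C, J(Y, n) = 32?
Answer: -2601/212072 ≈ -0.012265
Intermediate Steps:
z(C) = -10 - 2*C (z(C) = -10 + 2*(C*(-2) + C) = -10 + 2*(-2*C + C) = -10 + 2*(-C) = -10 - 2*C)
m(V, w) = 2*w
x = -8656 (x = -8688 + 32 = -8656)
y(l, X) = l*X**2 (y(l, X) = X**2*l = l*X**2)
y(z(-14), m(-7, -17/14))/x = ((-10 - 2*(-14))*(2*(-17/14))**2)/(-8656) = ((-10 + 28)*(2*(-17*1/14))**2)*(-1/8656) = (18*(2*(-17/14))**2)*(-1/8656) = (18*(-17/7)**2)*(-1/8656) = (18*(289/49))*(-1/8656) = (5202/49)*(-1/8656) = -2601/212072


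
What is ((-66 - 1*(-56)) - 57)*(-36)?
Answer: 2412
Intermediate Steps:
((-66 - 1*(-56)) - 57)*(-36) = ((-66 + 56) - 57)*(-36) = (-10 - 57)*(-36) = -67*(-36) = 2412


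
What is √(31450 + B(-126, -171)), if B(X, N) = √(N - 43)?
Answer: √(31450 + I*√214) ≈ 177.34 + 0.0412*I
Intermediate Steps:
B(X, N) = √(-43 + N)
√(31450 + B(-126, -171)) = √(31450 + √(-43 - 171)) = √(31450 + √(-214)) = √(31450 + I*√214)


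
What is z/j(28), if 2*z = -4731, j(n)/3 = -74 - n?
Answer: 1577/204 ≈ 7.7304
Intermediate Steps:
j(n) = -222 - 3*n (j(n) = 3*(-74 - n) = -222 - 3*n)
z = -4731/2 (z = (½)*(-4731) = -4731/2 ≈ -2365.5)
z/j(28) = -4731/(2*(-222 - 3*28)) = -4731/(2*(-222 - 84)) = -4731/2/(-306) = -4731/2*(-1/306) = 1577/204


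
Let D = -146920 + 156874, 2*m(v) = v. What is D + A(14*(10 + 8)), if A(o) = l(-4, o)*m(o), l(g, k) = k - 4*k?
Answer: -85302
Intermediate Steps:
m(v) = v/2
D = 9954
l(g, k) = -3*k
A(o) = -3*o²/2 (A(o) = (-3*o)*(o/2) = -3*o²/2)
D + A(14*(10 + 8)) = 9954 - 3*196*(10 + 8)²/2 = 9954 - 3*(14*18)²/2 = 9954 - 3/2*252² = 9954 - 3/2*63504 = 9954 - 95256 = -85302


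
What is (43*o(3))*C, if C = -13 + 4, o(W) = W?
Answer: -1161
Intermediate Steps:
C = -9
(43*o(3))*C = (43*3)*(-9) = 129*(-9) = -1161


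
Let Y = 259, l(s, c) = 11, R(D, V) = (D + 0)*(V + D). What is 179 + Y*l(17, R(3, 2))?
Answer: 3028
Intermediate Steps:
R(D, V) = D*(D + V)
179 + Y*l(17, R(3, 2)) = 179 + 259*11 = 179 + 2849 = 3028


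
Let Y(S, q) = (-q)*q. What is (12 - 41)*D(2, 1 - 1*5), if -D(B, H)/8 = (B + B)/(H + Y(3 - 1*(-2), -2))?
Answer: -116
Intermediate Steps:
Y(S, q) = -q**2
D(B, H) = -16*B/(-4 + H) (D(B, H) = -8*(B + B)/(H - 1*(-2)**2) = -8*2*B/(H - 1*4) = -8*2*B/(H - 4) = -8*2*B/(-4 + H) = -16*B/(-4 + H))
(12 - 41)*D(2, 1 - 1*5) = (12 - 41)*(-16*2/(-4 + (1 - 1*5))) = -(-464)*2/(-4 + (1 - 5)) = -(-464)*2/(-4 - 4) = -(-464)*2/(-8) = -(-464)*2*(-1)/8 = -29*4 = -116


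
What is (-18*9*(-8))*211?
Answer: 273456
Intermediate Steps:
(-18*9*(-8))*211 = -162*(-8)*211 = 1296*211 = 273456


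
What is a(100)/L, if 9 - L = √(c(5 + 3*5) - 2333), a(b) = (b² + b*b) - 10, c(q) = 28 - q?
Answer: 29985/401 + 49975*I*√93/1203 ≈ 74.776 + 400.62*I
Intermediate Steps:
a(b) = -10 + 2*b² (a(b) = (b² + b²) - 10 = 2*b² - 10 = -10 + 2*b²)
L = 9 - 5*I*√93 (L = 9 - √((28 - (5 + 3*5)) - 2333) = 9 - √((28 - (5 + 15)) - 2333) = 9 - √((28 - 1*20) - 2333) = 9 - √((28 - 20) - 2333) = 9 - √(8 - 2333) = 9 - √(-2325) = 9 - 5*I*√93 ≈ 9.0 - 48.218*I)
a(100)/L = (-10 + 2*100²)/(9 - 5*I*√93) = (-10 + 2*10000)/(9 - 5*I*√93) = (-10 + 20000)/(9 - 5*I*√93) = 19990/(9 - 5*I*√93)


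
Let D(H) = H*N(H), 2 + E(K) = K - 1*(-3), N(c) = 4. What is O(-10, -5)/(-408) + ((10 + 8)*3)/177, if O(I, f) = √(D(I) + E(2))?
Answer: 18/59 - I*√37/408 ≈ 0.30508 - 0.014909*I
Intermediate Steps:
E(K) = 1 + K (E(K) = -2 + (K - 1*(-3)) = -2 + (K + 3) = -2 + (3 + K) = 1 + K)
D(H) = 4*H (D(H) = H*4 = 4*H)
O(I, f) = √(3 + 4*I) (O(I, f) = √(4*I + (1 + 2)) = √(4*I + 3) = √(3 + 4*I))
O(-10, -5)/(-408) + ((10 + 8)*3)/177 = √(3 + 4*(-10))/(-408) + ((10 + 8)*3)/177 = √(3 - 40)*(-1/408) + (18*3)*(1/177) = √(-37)*(-1/408) + 54*(1/177) = (I*√37)*(-1/408) + 18/59 = -I*√37/408 + 18/59 = 18/59 - I*√37/408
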